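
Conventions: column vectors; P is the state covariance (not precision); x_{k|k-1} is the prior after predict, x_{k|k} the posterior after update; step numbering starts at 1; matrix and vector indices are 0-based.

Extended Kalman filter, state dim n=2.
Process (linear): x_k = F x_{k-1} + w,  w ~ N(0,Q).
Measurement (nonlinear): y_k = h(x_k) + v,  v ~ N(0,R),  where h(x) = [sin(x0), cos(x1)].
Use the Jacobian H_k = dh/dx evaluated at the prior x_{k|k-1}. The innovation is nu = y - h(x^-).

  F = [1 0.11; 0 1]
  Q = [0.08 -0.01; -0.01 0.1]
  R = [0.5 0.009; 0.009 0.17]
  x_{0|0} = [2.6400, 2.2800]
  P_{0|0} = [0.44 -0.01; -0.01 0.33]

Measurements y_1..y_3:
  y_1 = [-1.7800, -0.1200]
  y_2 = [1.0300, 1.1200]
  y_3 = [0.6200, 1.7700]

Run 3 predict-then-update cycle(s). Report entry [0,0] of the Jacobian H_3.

H_jac[0,0] = -0.8889

step 1: x^-=[2.8908, 2.2800]  P^-=[0.5218 0.0163; 0.0163 0.4300]  H_jac=[-0.9687 0.0000; 0.0000 -0.7589]  S=[0.9897 0.0210; 0.0210 0.4176]  K=[-0.5107 -0.0040; 0.0006 -0.7814]  nu=[-2.0282, 0.5312]  x^+=[3.9244, 1.8637]  P^+=[0.2636 0.0069; 0.0069 0.1750]
step 2: x^-=[4.1294, 1.8637]  P^-=[0.3473 0.0162; 0.0162 0.2750]  H_jac=[-0.5505 0.0000; 0.0000 -0.9574]  S=[0.6052 0.0175; 0.0175 0.4221]  K=[-0.3152 -0.0236; 0.0033 -0.6240]  nu=[1.8648, 1.4087]  x^+=[3.5084, 0.9909]  P^+=[0.2866 0.0072; 0.0072 0.1108]
step 3: x^-=[3.6174, 0.9909]  P^-=[0.3696 0.0093; 0.0093 0.2108]  H_jac=[-0.8889 0.0000; 0.0000 -0.8365]  S=[0.7920 0.0159; 0.0159 0.3175]  K=[-0.4147 -0.0038; 0.0007 -0.5554]  nu=[1.0780, 1.2221]  x^+=[3.1657, 0.3130]  P^+=[0.2333 0.0052; 0.0052 0.1129]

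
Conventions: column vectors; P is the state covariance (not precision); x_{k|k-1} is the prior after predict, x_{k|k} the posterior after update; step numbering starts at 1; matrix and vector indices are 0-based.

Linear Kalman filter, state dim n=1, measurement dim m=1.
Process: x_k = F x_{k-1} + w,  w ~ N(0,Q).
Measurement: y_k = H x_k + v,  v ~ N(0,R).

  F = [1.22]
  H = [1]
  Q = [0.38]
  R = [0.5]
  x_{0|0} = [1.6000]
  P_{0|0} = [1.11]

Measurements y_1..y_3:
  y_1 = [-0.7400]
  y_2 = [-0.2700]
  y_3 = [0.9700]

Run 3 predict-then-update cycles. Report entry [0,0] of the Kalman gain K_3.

step 1: x^-=[1.9520]  P^-=[2.0321]  S=[2.5321]  K=[0.8025]  nu=[-2.6920]  x^+=[-0.2084]  P^+=[0.4013]
step 2: x^-=[-0.2543]  P^-=[0.9772]  S=[1.4772]  K=[0.6615]  nu=[-0.0157]  x^+=[-0.2647]  P^+=[0.3308]
step 3: x^-=[-0.3229]  P^-=[0.8723]  S=[1.3723]  K=[0.6357]  nu=[1.2929]  x^+=[0.4989]  P^+=[0.3178]

K[0,0] = 0.6357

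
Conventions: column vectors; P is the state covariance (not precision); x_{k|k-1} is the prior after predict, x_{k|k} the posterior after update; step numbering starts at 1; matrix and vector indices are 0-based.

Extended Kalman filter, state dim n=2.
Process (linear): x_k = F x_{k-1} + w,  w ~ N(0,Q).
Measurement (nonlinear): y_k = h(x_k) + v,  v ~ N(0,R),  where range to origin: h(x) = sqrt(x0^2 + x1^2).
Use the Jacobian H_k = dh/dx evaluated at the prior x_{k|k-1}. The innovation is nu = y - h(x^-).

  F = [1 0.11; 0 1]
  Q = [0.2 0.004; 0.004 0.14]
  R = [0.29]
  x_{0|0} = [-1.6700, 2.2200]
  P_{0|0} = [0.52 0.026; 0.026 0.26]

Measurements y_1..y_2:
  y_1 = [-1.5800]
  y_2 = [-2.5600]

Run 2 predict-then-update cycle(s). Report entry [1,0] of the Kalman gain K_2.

K[1,0] = 0.3700

step 1: x^-=[-1.4258, 2.2200]  P^-=[0.7289 0.0586; 0.0586 0.4000]  H_jac=[-0.5404 0.8414]  S=[0.7327]  K=[-0.4702; 0.4161]  nu=[-4.2184]  x^+=[0.5579, 0.4647]  P^+=[0.5668 0.2020; 0.2020 0.2731]
step 2: x^-=[0.6090, 0.4647]  P^-=[0.8146 0.2360; 0.2360 0.4131]  H_jac=[0.7950 0.6066]  S=[1.1845]  K=[0.6676; 0.3700]  nu=[-3.3261]  x^+=[-1.6114, -0.7659]  P^+=[0.2867 -0.0565; -0.0565 0.2510]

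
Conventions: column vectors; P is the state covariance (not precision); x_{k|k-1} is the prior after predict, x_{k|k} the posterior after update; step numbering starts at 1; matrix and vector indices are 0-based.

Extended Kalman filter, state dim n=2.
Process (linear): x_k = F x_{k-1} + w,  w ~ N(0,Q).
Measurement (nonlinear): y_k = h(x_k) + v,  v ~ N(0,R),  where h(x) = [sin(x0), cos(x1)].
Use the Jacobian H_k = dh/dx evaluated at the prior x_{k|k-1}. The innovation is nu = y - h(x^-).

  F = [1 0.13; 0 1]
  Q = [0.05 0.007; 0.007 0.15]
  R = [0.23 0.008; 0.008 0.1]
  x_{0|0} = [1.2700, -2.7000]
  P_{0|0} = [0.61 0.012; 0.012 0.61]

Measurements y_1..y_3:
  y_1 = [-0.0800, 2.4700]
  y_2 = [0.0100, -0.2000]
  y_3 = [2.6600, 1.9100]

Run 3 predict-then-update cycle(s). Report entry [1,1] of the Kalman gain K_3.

step 1: x^-=[0.9190, -2.7000]  P^-=[0.6734 0.0983; 0.0983 0.7600]  H_jac=[0.6066 0.0000; 0.0000 0.4274]  S=[0.4778 0.0335; 0.0335 0.2388]  K=[0.8510 0.0566; 0.0298 1.3559]  nu=[-0.8750, 3.3741]  x^+=[0.3653, 1.8488]  P^+=[0.3234 0.0292; 0.0292 0.3178]
step 2: x^-=[0.6057, 1.8488]  P^-=[0.3864 0.0775; 0.0775 0.4678]  H_jac=[0.8221 0.0000; 0.0000 -0.9616]  S=[0.4911 -0.0533; -0.0533 0.5326]  K=[0.6385 -0.0761; 0.0385 -0.8408]  nu=[-0.5593, 0.0745]  x^+=[0.2429, 1.7647]  P^+=[0.1779 0.0026; 0.0026 0.0871]
step 3: x^-=[0.4723, 1.7647]  P^-=[0.2300 0.0209; 0.0209 0.2371]  H_jac=[0.8905 0.0000; 0.0000 -0.9813]  S=[0.4124 -0.0103; -0.0103 0.3283]  K=[0.4955 -0.0470; 0.0275 -0.7078]  nu=[2.2051, 2.1027]  x^+=[1.4661, 0.3370]  P^+=[0.1276 0.0008; 0.0008 0.0719]

K[1,1] = -0.7078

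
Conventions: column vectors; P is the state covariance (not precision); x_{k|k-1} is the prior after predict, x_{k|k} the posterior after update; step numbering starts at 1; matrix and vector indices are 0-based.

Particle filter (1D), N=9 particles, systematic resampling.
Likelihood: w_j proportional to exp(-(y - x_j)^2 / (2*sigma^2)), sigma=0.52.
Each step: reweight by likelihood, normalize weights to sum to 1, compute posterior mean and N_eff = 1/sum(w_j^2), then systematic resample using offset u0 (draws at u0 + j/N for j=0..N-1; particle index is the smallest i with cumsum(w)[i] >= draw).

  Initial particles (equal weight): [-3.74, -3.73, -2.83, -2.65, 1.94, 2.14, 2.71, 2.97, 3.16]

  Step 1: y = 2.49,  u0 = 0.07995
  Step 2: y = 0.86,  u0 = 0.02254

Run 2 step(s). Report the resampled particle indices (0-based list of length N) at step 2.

resampled_idx = [0, 0, 0, 0, 0, 1, 1, 2, 2]

step 1: w=[0.0000, 0.0000, 0.0000, 0.0000, 0.1695, 0.2364, 0.2711, 0.1937, 0.1293]  mean=2.5533  Neff=4.7090  idx=[4, 5, 5, 6, 6, 6, 7, 7, 8]
step 2: w=[0.5300, 0.2214, 0.2214, 0.0082, 0.0082, 0.0082, 0.0012, 0.0012, 0.0003]  mean=2.0503  Neff=2.6378  idx=[0, 0, 0, 0, 0, 1, 1, 2, 2]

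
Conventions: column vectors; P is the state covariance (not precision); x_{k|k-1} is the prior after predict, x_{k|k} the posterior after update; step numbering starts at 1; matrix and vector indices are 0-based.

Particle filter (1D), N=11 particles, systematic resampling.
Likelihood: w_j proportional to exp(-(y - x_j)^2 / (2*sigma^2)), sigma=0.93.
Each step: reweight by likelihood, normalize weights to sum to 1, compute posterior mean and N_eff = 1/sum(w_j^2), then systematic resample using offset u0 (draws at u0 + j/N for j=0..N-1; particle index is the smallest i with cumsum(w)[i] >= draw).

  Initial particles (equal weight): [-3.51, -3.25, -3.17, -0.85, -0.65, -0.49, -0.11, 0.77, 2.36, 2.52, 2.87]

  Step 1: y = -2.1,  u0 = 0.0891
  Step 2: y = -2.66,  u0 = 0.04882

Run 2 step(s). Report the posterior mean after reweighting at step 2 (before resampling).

post_mean = -3.0262

step 1: w=[0.1358, 0.1995, 0.2211, 0.1737, 0.1271, 0.0958, 0.0434, 0.0037, 0.0000, 0.0000, 0.0000]  mean=-2.1049  Neff=6.0790  idx=[0, 1, 1, 2, 2, 2, 3, 3, 4, 5, 7]
step 2: w=[0.1233, 0.1531, 0.1531, 0.1611, 0.1611, 0.1611, 0.0282, 0.0282, 0.0181, 0.0123, 0.0002]  mean=-3.0262  Neff=7.0387  idx=[0, 1, 1, 2, 2, 3, 4, 4, 5, 5, 7]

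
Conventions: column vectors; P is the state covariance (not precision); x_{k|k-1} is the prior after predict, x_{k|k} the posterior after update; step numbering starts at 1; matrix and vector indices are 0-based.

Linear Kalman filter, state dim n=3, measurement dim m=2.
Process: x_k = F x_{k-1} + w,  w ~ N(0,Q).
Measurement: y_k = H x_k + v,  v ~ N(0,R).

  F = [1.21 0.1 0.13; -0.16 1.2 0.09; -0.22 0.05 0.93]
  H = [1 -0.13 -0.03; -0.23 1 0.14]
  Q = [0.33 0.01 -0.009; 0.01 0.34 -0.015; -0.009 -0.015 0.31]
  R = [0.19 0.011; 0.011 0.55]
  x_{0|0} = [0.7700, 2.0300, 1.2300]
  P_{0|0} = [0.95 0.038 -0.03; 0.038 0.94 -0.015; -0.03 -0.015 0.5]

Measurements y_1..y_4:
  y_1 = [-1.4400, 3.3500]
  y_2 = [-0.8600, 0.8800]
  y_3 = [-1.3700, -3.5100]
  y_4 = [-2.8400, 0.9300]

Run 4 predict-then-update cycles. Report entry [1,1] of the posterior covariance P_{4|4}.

P_post[1,1] = 0.3552

step 1: x^-=[1.2946, 2.4235, 1.0760]  P^-=[1.7381 -0.0058 -0.2297; -0.0058 1.7050 0.0946; -0.2297 0.0946 0.8008]  S=[1.9737 -0.6581; -0.6581 2.4066]  K=[0.9065 0.0660; 0.1337 0.7511; -0.1087 0.0781]  nu=[-2.3873, 1.0736]  x^+=[-0.7987, 2.9106, 1.4194]  P^+=[0.1844 0.0895 -0.0057; 0.0895 0.4442 -0.0648; -0.0057 -0.0648 0.7516]
step 2: x^-=[-0.4908, 3.7483, 1.6413]  P^-=[0.6354 0.1537 0.0258; 0.1537 0.9423 -0.0149; 0.0258 -0.0149 0.9644]  S=[0.8005 -0.0989; -0.0989 1.4683]  K=[0.7751 0.0598; 0.1166 0.6241; 0.0082 0.0783]  nu=[0.1673, -3.2109]  x^+=[-0.5532, 1.7637, 1.3912]  P^+=[0.1583 0.0750 0.0199; 0.0750 0.3739 -0.0860; 0.0199 -0.0860 0.9555]
step 3: x^-=[-0.3121, 2.3302, 1.5037]  P^-=[0.6038 0.1307 0.0824; 0.1307 0.8422 -0.0272; 0.0824 -0.0272 1.1272]  S=[0.7699 -0.0941; -0.0941 1.3732]  K=[0.7657 0.0549; 0.1014 0.5956; 0.0783 0.0867]  nu=[-0.7099, -6.1225]  x^+=[-1.1918, -1.3883, 0.9173]  P^+=[0.1562 0.0695 0.0364; 0.0695 0.3585 -0.0990; 0.0364 -0.0990 1.1135]
step 4: x^-=[-1.4616, -1.3927, 1.0459]  P^-=[0.6068 0.1224 0.1185; 0.1224 0.8202 -0.0307; 0.1185 -0.0307 1.2559]  S=[0.7726 -0.0955; -0.0955 1.3544]  K=[0.7668 0.0537; 0.0943 0.5883; 0.1216 0.0956]  nu=[-1.5280, 1.8401]  x^+=[-2.5346, -0.4544, 1.0359]  P^+=[0.1565 0.0673 0.0471; 0.0673 0.3552 -0.1080; 0.0471 -0.1080 1.2343]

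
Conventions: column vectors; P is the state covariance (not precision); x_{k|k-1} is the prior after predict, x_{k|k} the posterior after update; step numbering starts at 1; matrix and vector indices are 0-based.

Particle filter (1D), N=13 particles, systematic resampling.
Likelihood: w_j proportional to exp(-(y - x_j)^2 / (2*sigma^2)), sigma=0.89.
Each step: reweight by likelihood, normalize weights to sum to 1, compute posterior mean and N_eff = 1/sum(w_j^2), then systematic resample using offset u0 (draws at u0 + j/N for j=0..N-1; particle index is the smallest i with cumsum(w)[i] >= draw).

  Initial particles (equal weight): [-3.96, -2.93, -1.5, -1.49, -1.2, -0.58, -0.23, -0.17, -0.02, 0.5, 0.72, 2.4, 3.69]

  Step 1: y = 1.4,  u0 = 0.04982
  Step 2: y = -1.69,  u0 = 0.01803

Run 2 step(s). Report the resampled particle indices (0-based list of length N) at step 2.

step 1: w=[0.0000, 0.0000, 0.0018, 0.0019, 0.0052, 0.0312, 0.0692, 0.0781, 0.1037, 0.2220, 0.2765, 0.1969, 0.0135]  mean=0.7714  Neff=5.3380  idx=[6, 7, 8, 8, 9, 9, 9, 10, 10, 10, 11, 11, 11]
step 2: w=[0.2459, 0.2196, 0.1624, 0.1624, 0.0457, 0.0457, 0.0457, 0.0241, 0.0241, 0.0241, 0.0000, 0.0000, 0.0000]  mean=0.0206  Neff=5.9012  idx=[0, 0, 0, 1, 1, 1, 2, 2, 3, 3, 3, 5, 7]

resampled_idx = [0, 0, 0, 1, 1, 1, 2, 2, 3, 3, 3, 5, 7]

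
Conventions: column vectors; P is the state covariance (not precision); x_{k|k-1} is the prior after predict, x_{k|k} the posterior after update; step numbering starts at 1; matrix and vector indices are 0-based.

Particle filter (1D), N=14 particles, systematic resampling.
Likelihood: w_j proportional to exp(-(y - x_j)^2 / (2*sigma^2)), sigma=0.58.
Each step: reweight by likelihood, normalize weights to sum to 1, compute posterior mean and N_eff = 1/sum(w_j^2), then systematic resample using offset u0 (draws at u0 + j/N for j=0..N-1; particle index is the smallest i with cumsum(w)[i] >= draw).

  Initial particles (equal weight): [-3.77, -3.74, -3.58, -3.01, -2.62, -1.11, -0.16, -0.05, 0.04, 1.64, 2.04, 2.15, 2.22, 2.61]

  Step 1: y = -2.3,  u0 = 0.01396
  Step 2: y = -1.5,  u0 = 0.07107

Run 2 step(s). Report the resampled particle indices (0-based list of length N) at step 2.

resampled_idx = [6, 6, 7, 8, 9, 10, 11, 12, 13, 13, 13, 13, 13, 13]

step 1: w=[0.0247, 0.0282, 0.0538, 0.2902, 0.5272, 0.0748, 0.0007, 0.0003, 0.0002, 0.0000, 0.0000, 0.0000, 0.0000, 0.0000]  mean=-2.7288  Neff=2.6881  idx=[0, 2, 3, 3, 3, 3, 4, 4, 4, 4, 4, 4, 4, 5]
step 2: w=[0.0002, 0.0008, 0.0167, 0.0167, 0.0167, 0.0167, 0.0767, 0.0767, 0.0767, 0.0767, 0.0767, 0.0767, 0.0767, 0.3950]  mean=-2.0507  Neff=5.0420  idx=[6, 6, 7, 8, 9, 10, 11, 12, 13, 13, 13, 13, 13, 13]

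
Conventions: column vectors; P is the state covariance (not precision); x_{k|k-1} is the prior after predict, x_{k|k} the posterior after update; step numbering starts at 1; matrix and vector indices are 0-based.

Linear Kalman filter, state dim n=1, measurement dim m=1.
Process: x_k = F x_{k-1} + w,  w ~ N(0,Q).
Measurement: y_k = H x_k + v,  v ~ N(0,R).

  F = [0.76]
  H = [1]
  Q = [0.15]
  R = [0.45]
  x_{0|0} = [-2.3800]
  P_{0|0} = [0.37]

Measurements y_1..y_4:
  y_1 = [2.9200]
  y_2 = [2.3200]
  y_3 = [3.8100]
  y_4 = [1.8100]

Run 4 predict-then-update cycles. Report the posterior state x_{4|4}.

step 1: x^-=[-1.8088]  P^-=[0.3637]  S=[0.8137]  K=[0.4470]  nu=[4.7288]  x^+=[0.3049]  P^+=[0.2011]
step 2: x^-=[0.2317]  P^-=[0.2662]  S=[0.7162]  K=[0.3717]  nu=[2.0883]  x^+=[1.0079]  P^+=[0.1672]
step 3: x^-=[0.7660]  P^-=[0.2466]  S=[0.6966]  K=[0.3540]  nu=[3.0440]  x^+=[1.8436]  P^+=[0.1593]
step 4: x^-=[1.4011]  P^-=[0.2420]  S=[0.6920]  K=[0.3497]  nu=[0.4089]  x^+=[1.5441]  P^+=[0.1574]

x_post = [1.5441]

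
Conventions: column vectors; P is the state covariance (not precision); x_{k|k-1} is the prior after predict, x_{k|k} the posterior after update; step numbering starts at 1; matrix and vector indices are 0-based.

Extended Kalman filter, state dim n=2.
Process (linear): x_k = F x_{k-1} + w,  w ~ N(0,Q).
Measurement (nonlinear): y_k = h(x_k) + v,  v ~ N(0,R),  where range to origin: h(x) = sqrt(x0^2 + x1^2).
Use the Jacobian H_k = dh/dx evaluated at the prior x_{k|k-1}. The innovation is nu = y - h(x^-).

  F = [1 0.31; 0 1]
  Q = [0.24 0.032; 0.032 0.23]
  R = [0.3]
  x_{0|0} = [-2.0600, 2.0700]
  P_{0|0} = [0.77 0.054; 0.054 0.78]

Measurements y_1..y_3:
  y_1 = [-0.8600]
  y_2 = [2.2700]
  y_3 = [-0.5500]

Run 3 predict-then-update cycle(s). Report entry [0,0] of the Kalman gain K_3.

step 1: x^-=[-1.4183, 2.0700]  P^-=[1.1184 0.3278; 0.3278 1.0100]  H_jac=[-0.5652 0.8249]  S=[1.0390]  K=[-0.3482; 0.6236]  nu=[-3.3693]  x^+=[-0.2452, -0.0311]  P^+=[0.9925 0.5534; 0.5534 0.6060]
step 2: x^-=[-0.2548, -0.0311]  P^-=[1.6338 0.7732; 0.7732 0.8360]  H_jac=[-0.9926 -0.1213]  S=[2.1083]  K=[-0.8137; -0.4122]  nu=[2.0133]  x^+=[-1.8931, -0.8609]  P^+=[0.2378 0.0662; 0.0662 0.4778]
step 3: x^-=[-2.1600, -0.8609]  P^-=[0.5648 0.2463; 0.2463 0.7078]  H_jac=[-0.9289 -0.3703]  S=[1.0538]  K=[-0.5844; -0.4658]  nu=[-2.8752]  x^+=[-0.4797, 0.4784]  P^+=[0.2049 -0.0406; -0.0406 0.4792]

K[0,0] = -0.5844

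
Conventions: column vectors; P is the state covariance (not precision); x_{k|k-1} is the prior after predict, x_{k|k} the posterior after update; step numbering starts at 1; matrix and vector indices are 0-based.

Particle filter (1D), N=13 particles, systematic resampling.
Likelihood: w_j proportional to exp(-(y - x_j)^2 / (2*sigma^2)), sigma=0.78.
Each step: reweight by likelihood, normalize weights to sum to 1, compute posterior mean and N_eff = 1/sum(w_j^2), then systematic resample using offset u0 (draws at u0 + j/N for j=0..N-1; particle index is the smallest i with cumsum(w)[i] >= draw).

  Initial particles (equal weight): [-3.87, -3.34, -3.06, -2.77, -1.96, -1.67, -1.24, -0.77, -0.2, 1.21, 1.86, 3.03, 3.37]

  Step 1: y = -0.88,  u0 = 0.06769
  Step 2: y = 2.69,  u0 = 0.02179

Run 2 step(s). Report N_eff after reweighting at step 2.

N_eff = 3.3310

step 1: w=[0.0002, 0.0019, 0.0055, 0.0145, 0.1046, 0.1633, 0.2452, 0.2701, 0.1866, 0.0075, 0.0006, 0.0000, 0.0000]  mean=-1.0809  Neff=4.8584  idx=[4, 5, 5, 6, 6, 6, 6, 7, 7, 7, 8, 8, 8]
step 2: w=[0.0000, 0.0000, 0.0000, 0.0009, 0.0009, 0.0009, 0.0009, 0.0161, 0.0161, 0.0161, 0.3159, 0.3159, 0.3159]  mean=-0.2316  Neff=3.3310  idx=[8, 10, 10, 10, 10, 11, 11, 11, 11, 12, 12, 12, 12]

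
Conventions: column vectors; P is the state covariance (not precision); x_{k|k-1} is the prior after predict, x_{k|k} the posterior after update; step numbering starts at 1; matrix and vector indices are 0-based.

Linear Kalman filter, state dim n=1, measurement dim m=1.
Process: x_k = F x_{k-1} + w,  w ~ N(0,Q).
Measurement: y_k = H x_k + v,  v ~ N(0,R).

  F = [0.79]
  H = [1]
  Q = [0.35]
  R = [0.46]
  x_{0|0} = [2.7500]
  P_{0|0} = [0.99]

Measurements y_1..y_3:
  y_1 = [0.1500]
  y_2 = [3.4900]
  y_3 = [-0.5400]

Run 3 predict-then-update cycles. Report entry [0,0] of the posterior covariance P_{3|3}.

step 1: x^-=[2.1725]  P^-=[0.9679]  S=[1.4279]  K=[0.6778]  nu=[-2.0225]  x^+=[0.8016]  P^+=[0.3118]
step 2: x^-=[0.6332]  P^-=[0.5446]  S=[1.0046]  K=[0.5421]  nu=[2.8568]  x^+=[2.1819]  P^+=[0.2494]
step 3: x^-=[1.7237]  P^-=[0.5056]  S=[0.9656]  K=[0.5236]  nu=[-2.2637]  x^+=[0.5384]  P^+=[0.2409]

P_post[0,0] = 0.2409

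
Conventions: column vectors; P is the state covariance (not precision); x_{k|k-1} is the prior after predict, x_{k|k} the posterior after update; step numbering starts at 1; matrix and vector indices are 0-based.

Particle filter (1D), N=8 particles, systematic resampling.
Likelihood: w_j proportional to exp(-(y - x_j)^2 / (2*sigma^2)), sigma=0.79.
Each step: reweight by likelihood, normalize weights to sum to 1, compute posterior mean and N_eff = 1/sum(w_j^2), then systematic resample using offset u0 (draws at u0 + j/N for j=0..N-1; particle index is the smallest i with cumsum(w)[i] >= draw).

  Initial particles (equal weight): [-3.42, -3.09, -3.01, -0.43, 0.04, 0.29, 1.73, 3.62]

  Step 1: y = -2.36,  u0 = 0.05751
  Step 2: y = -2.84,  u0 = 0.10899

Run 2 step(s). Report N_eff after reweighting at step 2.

step 1: w=[0.2214, 0.3554, 0.3883, 0.0275, 0.0054, 0.0020, 0.0000, 0.0000]  mean=-3.0352  Neff=3.0592  idx=[0, 0, 1, 1, 1, 2, 2, 2]
step 2: w=[0.1044, 0.1044, 0.1301, 0.1301, 0.1301, 0.1336, 0.1336, 0.1336]  mean=-3.1269  Neff=7.9274  idx=[1, 2, 3, 4, 5, 6, 6, 7]

N_eff = 7.9274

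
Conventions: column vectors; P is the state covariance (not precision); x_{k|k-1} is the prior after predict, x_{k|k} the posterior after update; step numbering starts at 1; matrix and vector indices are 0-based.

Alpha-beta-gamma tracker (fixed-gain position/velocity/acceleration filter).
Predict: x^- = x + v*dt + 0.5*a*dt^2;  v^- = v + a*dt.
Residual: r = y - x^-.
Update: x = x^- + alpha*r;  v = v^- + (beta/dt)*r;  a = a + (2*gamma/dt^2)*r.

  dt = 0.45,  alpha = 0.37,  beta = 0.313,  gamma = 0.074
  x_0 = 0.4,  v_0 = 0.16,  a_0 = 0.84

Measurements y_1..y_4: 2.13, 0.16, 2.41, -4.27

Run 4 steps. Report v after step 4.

v_post = -2.8865

step 1: x_pred=0.5571  r=1.5729  x^+=1.1390  v^+=1.6321  a^+=1.9896
step 2: x_pred=2.0749  r=-1.9149  x^+=1.3664  v^+=1.1955  a^+=0.5901
step 3: x_pred=1.9641  r=0.4459  x^+=2.1291  v^+=1.7711  a^+=0.9160
step 4: x_pred=3.0188  r=-7.2888  x^+=0.3220  v^+=-2.8865  a^+=-4.4112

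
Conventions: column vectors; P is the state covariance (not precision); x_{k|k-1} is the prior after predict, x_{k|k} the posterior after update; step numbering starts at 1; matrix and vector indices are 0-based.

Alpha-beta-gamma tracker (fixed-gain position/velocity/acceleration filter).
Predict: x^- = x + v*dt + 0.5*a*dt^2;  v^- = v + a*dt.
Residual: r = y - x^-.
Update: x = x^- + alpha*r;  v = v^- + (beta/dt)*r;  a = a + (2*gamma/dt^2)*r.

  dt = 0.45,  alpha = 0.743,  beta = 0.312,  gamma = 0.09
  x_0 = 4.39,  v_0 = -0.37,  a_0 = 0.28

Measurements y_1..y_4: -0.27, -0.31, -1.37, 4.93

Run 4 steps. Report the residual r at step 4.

step 1: x_pred=4.2518  r=-4.5218  x^+=0.8921  v^+=-3.3791  a^+=-3.7394
step 2: x_pred=-1.0071  r=0.6971  x^+=-0.4892  v^+=-4.5786  a^+=-3.1198
step 3: x_pred=-2.8654  r=1.4954  x^+=-1.7543  v^+=-4.9456  a^+=-1.7905
step 4: x_pred=-4.1611  r=9.0911  x^+=2.5936  v^+=0.5518  a^+=6.2905

resid = 9.0911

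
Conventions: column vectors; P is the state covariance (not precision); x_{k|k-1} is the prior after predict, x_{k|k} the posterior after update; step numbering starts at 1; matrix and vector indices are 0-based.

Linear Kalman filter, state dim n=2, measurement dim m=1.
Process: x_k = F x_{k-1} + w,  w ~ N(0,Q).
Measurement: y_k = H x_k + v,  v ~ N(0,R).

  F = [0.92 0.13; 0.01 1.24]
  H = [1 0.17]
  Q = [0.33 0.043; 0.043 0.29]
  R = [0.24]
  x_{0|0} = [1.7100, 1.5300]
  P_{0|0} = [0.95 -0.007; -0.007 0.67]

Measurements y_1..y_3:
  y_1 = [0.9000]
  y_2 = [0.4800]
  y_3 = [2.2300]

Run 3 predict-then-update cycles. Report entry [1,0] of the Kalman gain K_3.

K[1,0] = 0.8045

step 1: x^-=[1.7721, 1.9143]  P^-=[1.1437 0.1517; 0.1517 1.3201]  S=[1.4735]  K=[0.7937; 0.2553]  nu=[-1.1975]  x^+=[0.8216, 1.6086]  P^+=[0.2155 -0.1468; -0.1468 1.2241]
step 2: x^-=[0.9650, 2.0029]  P^-=[0.4979 0.0746; 0.0746 2.1685]  S=[0.8260]  K=[0.6182; 0.5367]  nu=[-0.8255]  x^+=[0.4547, 1.5599]  P^+=[0.1823 -0.1994; -0.1994 1.9306]
step 3: x^-=[0.6211, 1.9388]  P^-=[0.4692 0.1282; 0.1282 3.2536]  S=[0.8468]  K=[0.5798; 0.8045]  nu=[1.2793]  x^+=[1.3629, 2.9680]  P^+=[0.1845 -0.2669; -0.2669 2.7055]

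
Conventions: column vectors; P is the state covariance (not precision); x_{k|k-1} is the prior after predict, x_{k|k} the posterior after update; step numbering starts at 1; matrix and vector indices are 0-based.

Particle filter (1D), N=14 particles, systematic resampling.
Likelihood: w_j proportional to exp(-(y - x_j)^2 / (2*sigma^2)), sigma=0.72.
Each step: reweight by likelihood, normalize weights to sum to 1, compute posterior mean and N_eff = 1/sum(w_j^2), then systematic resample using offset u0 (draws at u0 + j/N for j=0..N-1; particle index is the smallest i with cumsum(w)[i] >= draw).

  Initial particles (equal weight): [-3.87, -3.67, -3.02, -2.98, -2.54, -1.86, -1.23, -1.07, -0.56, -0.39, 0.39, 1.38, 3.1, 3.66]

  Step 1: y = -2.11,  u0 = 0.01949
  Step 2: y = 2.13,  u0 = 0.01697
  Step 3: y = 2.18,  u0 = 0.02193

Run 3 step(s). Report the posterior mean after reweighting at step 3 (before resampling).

post_mean = -1.0790

step 1: w=[0.0131, 0.0249, 0.1171, 0.1255, 0.2178, 0.2451, 0.1234, 0.0917, 0.0257, 0.0150, 0.0006, 0.0000, 0.0000, 0.0000]  mean=-2.1490  Neff=6.1607  idx=[1, 2, 3, 3, 4, 4, 4, 5, 5, 5, 5, 6, 7, 7]
step 2: w=[0.0000, 0.0000, 0.0000, 0.0000, 0.0000, 0.0000, 0.0000, 0.0018, 0.0018, 0.0018, 0.0018, 0.1527, 0.4201, 0.4201]  mean=-1.1000  Neff=2.6570  idx=[11, 11, 12, 12, 12, 12, 12, 12, 13, 13, 13, 13, 13, 13]
step 3: w=[0.0281, 0.0281, 0.0786, 0.0786, 0.0786, 0.0786, 0.0786, 0.0786, 0.0786, 0.0786, 0.0786, 0.0786, 0.0786, 0.0786]  mean=-1.0790  Neff=13.1924  idx=[0, 2, 3, 4, 5, 6, 7, 7, 8, 9, 10, 11, 12, 13]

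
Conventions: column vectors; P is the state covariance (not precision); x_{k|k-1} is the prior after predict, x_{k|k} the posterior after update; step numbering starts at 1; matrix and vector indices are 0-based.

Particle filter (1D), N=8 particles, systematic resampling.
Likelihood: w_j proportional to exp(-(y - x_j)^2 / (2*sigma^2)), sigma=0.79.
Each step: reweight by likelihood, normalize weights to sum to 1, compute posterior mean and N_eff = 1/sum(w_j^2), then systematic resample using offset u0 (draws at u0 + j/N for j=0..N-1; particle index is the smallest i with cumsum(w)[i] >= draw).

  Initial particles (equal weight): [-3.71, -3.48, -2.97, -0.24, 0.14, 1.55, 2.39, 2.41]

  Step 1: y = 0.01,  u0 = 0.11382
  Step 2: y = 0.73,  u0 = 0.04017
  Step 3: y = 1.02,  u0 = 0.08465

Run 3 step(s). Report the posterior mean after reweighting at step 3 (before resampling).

post_mean = 0.3655

step 1: w=[0.0000, 0.0000, 0.0004, 0.4511, 0.4678, 0.0709, 0.0051, 0.0047]  mean=0.0894  Neff=2.3398  idx=[3, 3, 3, 4, 4, 4, 4, 5]
step 2: w=[0.0937, 0.0937, 0.0937, 0.1507, 0.1507, 0.1507, 0.1507, 0.1162]  mean=0.1970  Neff=7.6540  idx=[0, 1, 3, 3, 4, 5, 6, 7]
step 3: w=[0.0692, 0.0692, 0.1328, 0.1328, 0.1328, 0.1328, 0.1328, 0.1973]  mean=0.3655  Neff=7.3128  idx=[1, 2, 3, 4, 5, 6, 7, 7]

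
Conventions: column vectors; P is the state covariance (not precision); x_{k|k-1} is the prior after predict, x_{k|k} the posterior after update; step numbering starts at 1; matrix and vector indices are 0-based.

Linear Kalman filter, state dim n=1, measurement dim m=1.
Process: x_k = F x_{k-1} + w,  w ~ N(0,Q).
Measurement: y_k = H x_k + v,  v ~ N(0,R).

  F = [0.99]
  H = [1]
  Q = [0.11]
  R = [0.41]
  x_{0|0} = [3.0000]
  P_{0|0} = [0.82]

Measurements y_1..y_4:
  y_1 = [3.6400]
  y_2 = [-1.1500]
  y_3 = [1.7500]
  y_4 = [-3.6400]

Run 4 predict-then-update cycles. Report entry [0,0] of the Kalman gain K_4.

step 1: x^-=[2.9700]  P^-=[0.9137]  S=[1.3237]  K=[0.6903]  nu=[0.6700]  x^+=[3.4325]  P^+=[0.2830]
step 2: x^-=[3.3981]  P^-=[0.3874]  S=[0.7974]  K=[0.4858]  nu=[-4.5481]  x^+=[1.1886]  P^+=[0.1992]
step 3: x^-=[1.1767]  P^-=[0.3052]  S=[0.7152]  K=[0.4267]  nu=[0.5733]  x^+=[1.4214]  P^+=[0.1750]
step 4: x^-=[1.4072]  P^-=[0.2815]  S=[0.6915]  K=[0.4071]  nu=[-5.0472]  x^+=[-0.6474]  P^+=[0.1669]

K[0,0] = 0.4071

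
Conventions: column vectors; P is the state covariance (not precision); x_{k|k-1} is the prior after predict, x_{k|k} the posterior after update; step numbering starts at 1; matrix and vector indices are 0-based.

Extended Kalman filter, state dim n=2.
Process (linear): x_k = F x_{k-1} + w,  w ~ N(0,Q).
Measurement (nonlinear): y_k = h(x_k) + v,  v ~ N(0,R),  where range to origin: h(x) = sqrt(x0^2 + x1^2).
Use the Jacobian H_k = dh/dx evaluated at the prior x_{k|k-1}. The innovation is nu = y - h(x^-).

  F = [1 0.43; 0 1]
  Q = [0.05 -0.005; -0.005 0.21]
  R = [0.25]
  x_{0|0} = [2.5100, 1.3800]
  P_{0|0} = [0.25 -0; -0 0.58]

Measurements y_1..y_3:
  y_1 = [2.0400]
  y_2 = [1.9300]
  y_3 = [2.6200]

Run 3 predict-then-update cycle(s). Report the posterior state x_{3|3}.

x_post = [2.4844, 0.3248]

step 1: x^-=[3.1034, 1.3800]  P^-=[0.4072 0.2444; 0.2444 0.7900]  H_jac=[0.9137 0.4063]  S=[0.9019]  K=[0.5227; 0.6035]  nu=[-1.3564]  x^+=[2.3944, 0.5614]  P^+=[0.1608 -0.0401; -0.0401 0.4615]
step 2: x^-=[2.6358, 0.5614]  P^-=[0.2617 0.1533; 0.1533 0.6715]  H_jac=[0.9781 0.2083]  S=[0.5920]  K=[0.4863; 0.4897]  nu=[-0.7650]  x^+=[2.2638, 0.1868]  P^+=[0.1217 0.0124; 0.0124 0.5296]
step 3: x^-=[2.3441, 0.1868]  P^-=[0.2802 0.2351; 0.2351 0.7396]  H_jac=[0.9968 0.0794]  S=[0.5704]  K=[0.5225; 0.5139]  nu=[0.2684]  x^+=[2.4844, 0.3248]  P^+=[0.1245 0.0819; 0.0819 0.5889]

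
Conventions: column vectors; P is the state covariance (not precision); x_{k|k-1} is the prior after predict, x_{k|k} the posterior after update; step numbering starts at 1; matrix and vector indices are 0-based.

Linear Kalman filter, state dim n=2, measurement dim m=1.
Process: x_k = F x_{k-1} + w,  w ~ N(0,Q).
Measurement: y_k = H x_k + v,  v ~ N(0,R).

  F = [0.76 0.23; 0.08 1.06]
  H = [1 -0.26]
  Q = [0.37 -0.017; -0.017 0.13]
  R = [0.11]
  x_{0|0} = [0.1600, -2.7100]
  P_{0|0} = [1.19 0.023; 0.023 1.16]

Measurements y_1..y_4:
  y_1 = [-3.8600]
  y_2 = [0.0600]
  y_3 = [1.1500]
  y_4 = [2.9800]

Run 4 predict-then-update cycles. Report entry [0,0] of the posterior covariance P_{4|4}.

step 1: x^-=[-0.5017, -2.8598]  P^-=[1.1267 0.3571; 0.3571 1.4449]  S=[1.1487]  K=[0.9000; -0.0162]  nu=[-4.1018]  x^+=[-4.1935, -2.7935]  P^+=[0.1962 0.3738; 0.3738 1.4446]
step 2: x^-=[-3.8296, -3.2966]  P^-=[0.6904 0.6551; 0.6551 1.8178]  S=[0.5826]  K=[0.8927; 0.3133]  nu=[3.0325]  x^+=[-1.1227, -2.3467]  P^+=[0.2262 0.4922; 0.4922 1.7606]
step 3: x^-=[-1.3929, -2.5773]  P^-=[0.7659 0.8316; 0.8316 2.1932]  S=[0.5917]  K=[0.9289; 0.4417]  nu=[1.8729]  x^+=[0.3468, -1.7500]  P^+=[0.2553 0.5888; 0.5888 2.0777]
step 4: x^-=[-0.1389, -1.8273]  P^-=[0.8332 0.9902; 0.9902 2.5660]  S=[0.6017]  K=[0.9568; 0.5369]  nu=[2.6438]  x^+=[2.3907, -0.4078]  P^+=[0.2823 0.6811; 0.6811 2.3926]

P_post[0,0] = 0.2823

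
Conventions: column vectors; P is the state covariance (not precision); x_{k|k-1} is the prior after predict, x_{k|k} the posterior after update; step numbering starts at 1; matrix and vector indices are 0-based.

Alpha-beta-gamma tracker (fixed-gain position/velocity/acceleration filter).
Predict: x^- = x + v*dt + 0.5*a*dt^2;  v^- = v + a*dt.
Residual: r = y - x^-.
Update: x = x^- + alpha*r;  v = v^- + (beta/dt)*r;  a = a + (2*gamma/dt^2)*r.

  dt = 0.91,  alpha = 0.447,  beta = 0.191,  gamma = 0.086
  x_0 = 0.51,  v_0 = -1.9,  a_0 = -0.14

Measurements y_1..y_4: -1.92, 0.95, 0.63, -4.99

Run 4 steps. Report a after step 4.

a_post = 0.4743

step 1: x_pred=-1.2770  r=-0.6430  x^+=-1.5644  v^+=-2.1624  a^+=-0.2736
step 2: x_pred=-3.6454  r=4.5954  x^+=-1.5913  v^+=-1.4468  a^+=0.6809
step 3: x_pred=-2.6259  r=3.2559  x^+=-1.1705  v^+=-0.1437  a^+=1.3572
step 4: x_pred=-0.7394  r=-4.2506  x^+=-2.6394  v^+=0.1991  a^+=0.4743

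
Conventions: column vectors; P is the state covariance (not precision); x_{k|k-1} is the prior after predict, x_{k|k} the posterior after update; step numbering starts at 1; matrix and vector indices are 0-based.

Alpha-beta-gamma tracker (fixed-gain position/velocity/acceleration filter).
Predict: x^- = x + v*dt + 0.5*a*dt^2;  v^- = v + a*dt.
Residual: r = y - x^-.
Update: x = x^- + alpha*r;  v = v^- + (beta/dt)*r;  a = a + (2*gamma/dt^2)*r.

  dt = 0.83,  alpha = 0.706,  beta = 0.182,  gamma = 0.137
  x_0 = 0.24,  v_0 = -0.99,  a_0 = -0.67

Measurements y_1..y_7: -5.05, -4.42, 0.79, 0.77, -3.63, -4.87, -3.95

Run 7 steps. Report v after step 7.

step 1: x_pred=-0.8125  r=-4.2375  x^+=-3.8042  v^+=-2.4753  a^+=-2.3554
step 2: x_pred=-6.6700  r=2.2500  x^+=-5.0815  v^+=-3.9369  a^+=-1.4605
step 3: x_pred=-8.8522  r=9.6422  x^+=-2.0448  v^+=-3.0348  a^+=2.3745
step 4: x_pred=-3.7458  r=4.5158  x^+=-0.5576  v^+=-0.0737  a^+=4.1706
step 5: x_pred=0.8177  r=-4.4477  x^+=-2.3224  v^+=2.4126  a^+=2.4016
step 6: x_pred=0.5073  r=-5.3773  x^+=-3.2891  v^+=3.2268  a^+=0.2629
step 7: x_pred=-0.5203  r=-3.4297  x^+=-2.9417  v^+=2.6929  a^+=-1.1013

v_post = 2.6929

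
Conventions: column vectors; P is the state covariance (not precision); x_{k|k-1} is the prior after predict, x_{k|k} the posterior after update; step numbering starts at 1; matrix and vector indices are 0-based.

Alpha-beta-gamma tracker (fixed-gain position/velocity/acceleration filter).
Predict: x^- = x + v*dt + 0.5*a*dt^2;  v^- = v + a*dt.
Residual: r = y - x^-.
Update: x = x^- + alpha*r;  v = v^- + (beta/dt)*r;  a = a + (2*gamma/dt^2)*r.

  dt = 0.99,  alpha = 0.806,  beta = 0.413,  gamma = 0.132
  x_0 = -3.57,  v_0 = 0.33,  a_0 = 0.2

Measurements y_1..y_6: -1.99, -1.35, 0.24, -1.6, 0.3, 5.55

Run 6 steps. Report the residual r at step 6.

step 1: x_pred=-3.1453  r=1.1553  x^+=-2.2141  v^+=1.0100  a^+=0.5112
step 2: x_pred=-0.9638  r=-0.3862  x^+=-1.2751  v^+=1.3549  a^+=0.4072
step 3: x_pred=0.2658  r=-0.0258  x^+=0.2450  v^+=1.7472  a^+=0.4002
step 4: x_pred=2.1709  r=-3.7709  x^+=-0.8685  v^+=0.5703  a^+=-0.6155
step 5: x_pred=-0.6055  r=0.9055  x^+=0.1243  v^+=0.3387  a^+=-0.3716
step 6: x_pred=0.2775  r=5.2725  x^+=4.5271  v^+=2.1703  a^+=1.0486

resid = 5.2725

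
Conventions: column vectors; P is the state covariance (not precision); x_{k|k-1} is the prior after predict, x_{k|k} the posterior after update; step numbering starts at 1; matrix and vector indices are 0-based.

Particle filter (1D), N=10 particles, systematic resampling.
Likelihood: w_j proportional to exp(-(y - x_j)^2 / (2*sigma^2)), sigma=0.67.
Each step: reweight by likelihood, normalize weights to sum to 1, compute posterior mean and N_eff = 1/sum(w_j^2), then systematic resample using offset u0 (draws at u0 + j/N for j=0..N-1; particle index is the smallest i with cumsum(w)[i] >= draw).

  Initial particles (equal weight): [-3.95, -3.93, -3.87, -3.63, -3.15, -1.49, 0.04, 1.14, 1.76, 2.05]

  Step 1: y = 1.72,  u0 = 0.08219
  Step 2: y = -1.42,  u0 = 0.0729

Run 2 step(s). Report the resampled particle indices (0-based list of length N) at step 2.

resampled_idx = [0, 0, 0, 0, 0, 1, 1, 1, 1, 3]

step 1: w=[0.0000, 0.0000, 0.0000, 0.0000, 0.0000, 0.0000, 0.0165, 0.2629, 0.3818, 0.3388]  mean=1.6668  Neff=3.0309  idx=[7, 7, 8, 8, 8, 8, 9, 9, 9, 9]
step 2: w=[0.4797, 0.4797, 0.0091, 0.0091, 0.0091, 0.0091, 0.0011, 0.0011, 0.0011, 0.0011]  mean=1.1665  Neff=2.1716  idx=[0, 0, 0, 0, 0, 1, 1, 1, 1, 3]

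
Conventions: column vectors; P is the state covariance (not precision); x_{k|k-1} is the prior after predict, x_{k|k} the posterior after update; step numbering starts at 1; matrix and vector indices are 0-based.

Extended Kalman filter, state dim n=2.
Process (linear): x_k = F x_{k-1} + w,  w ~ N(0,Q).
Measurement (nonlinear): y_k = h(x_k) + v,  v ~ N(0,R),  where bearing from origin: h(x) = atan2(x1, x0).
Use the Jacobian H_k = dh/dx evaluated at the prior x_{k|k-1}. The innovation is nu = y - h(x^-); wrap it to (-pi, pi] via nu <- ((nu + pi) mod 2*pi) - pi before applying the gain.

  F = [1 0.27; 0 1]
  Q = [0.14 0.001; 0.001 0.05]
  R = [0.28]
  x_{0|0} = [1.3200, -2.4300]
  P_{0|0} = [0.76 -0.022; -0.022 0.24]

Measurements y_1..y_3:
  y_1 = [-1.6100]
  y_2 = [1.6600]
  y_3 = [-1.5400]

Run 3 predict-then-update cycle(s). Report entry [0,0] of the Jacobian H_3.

step 1: x^-=[0.6639, -2.4300]  P^-=[0.9056 0.0438; 0.0438 0.2900]  H_jac=[0.3829 0.1046]  S=[0.4195]  K=[0.8376; 0.1123]  nu=[-0.3059]  x^+=[0.4077, -2.4644]  P^+=[0.6113 0.0043; 0.0043 0.2847]
step 2: x^-=[-0.2577, -2.4644]  P^-=[0.7744 0.0822; 0.0822 0.3347]  H_jac=[0.4014 -0.0420]  S=[0.4026]  K=[0.7635; 0.0471]  nu=[-2.9482]  x^+=[-2.5087, -2.6031]  P^+=[0.5397 0.0677; 0.0677 0.3338]
step 3: x^-=[-3.2116, -2.6031]  P^-=[0.7406 0.1589; 0.1589 0.3838]  H_jac=[0.1523 -0.1879]  S=[0.3016]  K=[0.2750; -0.1589]  nu=[0.9205]  x^+=[-2.9584, -2.7494]  P^+=[0.7178 0.1721; 0.1721 0.3762]

H_jac[0,0] = 0.1523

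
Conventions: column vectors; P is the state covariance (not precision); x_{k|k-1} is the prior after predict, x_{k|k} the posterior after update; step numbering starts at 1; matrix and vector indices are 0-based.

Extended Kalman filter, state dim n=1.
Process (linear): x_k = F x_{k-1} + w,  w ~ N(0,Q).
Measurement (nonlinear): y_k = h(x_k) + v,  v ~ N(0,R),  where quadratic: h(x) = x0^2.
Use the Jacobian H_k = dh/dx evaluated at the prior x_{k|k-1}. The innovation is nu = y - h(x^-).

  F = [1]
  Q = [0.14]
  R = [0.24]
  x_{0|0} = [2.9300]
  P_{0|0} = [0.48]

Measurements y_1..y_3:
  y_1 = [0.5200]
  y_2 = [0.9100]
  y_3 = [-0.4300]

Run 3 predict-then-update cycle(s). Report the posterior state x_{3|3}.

step 1: x^-=[2.9300]  P^-=[0.6200]  H_jac=[5.8600]  S=[21.5306]  K=[0.1687]  nu=[-8.0649]  x^+=[1.5691]  P^+=[0.0069]
step 2: x^-=[1.5691]  P^-=[0.1469]  H_jac=[3.1382]  S=[1.6868]  K=[0.2733]  nu=[-1.5520]  x^+=[1.1449]  P^+=[0.0209]
step 3: x^-=[1.1449]  P^-=[0.1609]  H_jac=[2.2898]  S=[1.0836]  K=[0.3400]  nu=[-1.7408]  x^+=[0.5530]  P^+=[0.0356]

x_post = [0.5530]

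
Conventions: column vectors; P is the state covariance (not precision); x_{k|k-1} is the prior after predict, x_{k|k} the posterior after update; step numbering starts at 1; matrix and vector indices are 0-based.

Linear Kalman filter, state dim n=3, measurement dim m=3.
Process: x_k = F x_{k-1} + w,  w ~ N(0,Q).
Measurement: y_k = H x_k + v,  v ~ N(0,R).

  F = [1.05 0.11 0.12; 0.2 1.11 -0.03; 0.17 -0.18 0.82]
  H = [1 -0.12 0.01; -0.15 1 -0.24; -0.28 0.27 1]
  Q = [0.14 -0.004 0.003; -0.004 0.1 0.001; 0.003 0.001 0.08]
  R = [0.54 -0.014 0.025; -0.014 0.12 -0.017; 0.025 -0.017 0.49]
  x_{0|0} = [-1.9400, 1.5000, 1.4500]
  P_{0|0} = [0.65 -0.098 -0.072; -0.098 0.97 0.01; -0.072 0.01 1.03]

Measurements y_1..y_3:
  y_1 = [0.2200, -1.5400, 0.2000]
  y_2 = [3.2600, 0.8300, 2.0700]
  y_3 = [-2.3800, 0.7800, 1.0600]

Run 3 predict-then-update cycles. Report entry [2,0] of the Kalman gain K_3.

K[2,0] = 0.1123

step 1: x^-=[-1.6980, 1.2335, 0.5892]  P^-=[0.8427 0.1327 0.1551; 0.1327 1.2788 -0.2133; 0.1551 -0.2133 0.8058]  S=[1.3729 -0.2064 -0.0244; -0.2064 1.5379 -0.0846; -0.0244 -0.0846 1.2330]  K=[0.6121 0.0609 -0.0203; 0.1174 0.8753 0.1393; 0.1122 -0.2338 0.5578]  nu=[2.0601, -2.8868, -1.1977]  x^+=[-0.5886, -1.2182, 0.8274]  P^+=[0.3366 0.0688 0.0800; 0.0688 0.1216 0.0427; 0.0800 0.0427 0.2910]
step 2: x^-=[-0.6528, -1.4947, 0.7976]  P^-=[0.5540 0.1671 0.1511; 0.1671 0.2903 0.0433; 0.1511 0.0433 0.2948]  S=[1.0610 0.0027 0.0597; 0.0027 0.3797 -0.0117; 0.0597 -0.0117 0.7629]  K=[0.5034 0.1228 0.0163; 0.1178 0.6734 0.0993; 0.1217 -0.1225 0.3349]  nu=[3.7254, 2.4182, 1.4931]  x^+=[1.5439, 0.7207, 1.4549]  P^+=[0.2779 0.0678 0.0780; 0.0678 0.0956 0.0333; 0.0780 0.0333 0.1821]
step 3: x^-=[1.8750, 1.0651, 1.3258]  P^-=[0.4864 0.1496 0.1281; 0.1496 0.2561 0.0401; 0.1281 0.0401 0.2213]  S=[0.9966 0.0047 0.0512; 0.0047 0.3448 -0.0016; 0.0512 -0.0016 0.6954]  K=[0.4700 0.1268 0.0122; 0.1120 0.6484 0.0901; 0.1123 -0.0937 0.2738]  nu=[-4.1404, 0.3143, -0.0284]  x^+=[-0.0317, 0.8026, 0.8235]  P^+=[0.2594 0.0643 0.0708; 0.0643 0.0914 0.0293; 0.0708 0.0293 0.1505]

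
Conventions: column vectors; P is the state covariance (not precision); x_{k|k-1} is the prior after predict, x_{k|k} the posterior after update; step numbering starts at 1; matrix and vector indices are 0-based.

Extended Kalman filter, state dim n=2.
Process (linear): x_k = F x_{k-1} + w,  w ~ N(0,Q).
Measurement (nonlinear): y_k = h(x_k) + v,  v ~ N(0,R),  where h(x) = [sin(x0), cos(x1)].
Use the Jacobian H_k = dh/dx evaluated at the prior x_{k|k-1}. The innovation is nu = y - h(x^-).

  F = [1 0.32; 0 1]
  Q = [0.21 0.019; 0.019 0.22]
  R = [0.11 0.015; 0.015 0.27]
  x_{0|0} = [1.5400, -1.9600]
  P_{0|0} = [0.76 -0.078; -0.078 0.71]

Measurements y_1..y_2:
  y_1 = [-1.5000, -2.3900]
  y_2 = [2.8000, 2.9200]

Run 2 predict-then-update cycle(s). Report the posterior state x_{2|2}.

step 1: x^-=[0.9128, -1.9600]  P^-=[0.9928 0.1682; 0.1682 0.9300]  H_jac=[0.6115 0.0000; 0.0000 0.9252]  S=[0.4813 0.1102; 0.1102 1.0661]  K=[1.2578 0.0160; 0.0297 0.8040]  nu=[-2.2912, -2.0105]  x^+=[-2.0013, -3.6445]  P^+=[0.2266 0.0251; 0.0251 0.2351]
step 2: x^-=[-3.1676, -3.6445]  P^-=[0.4768 0.1193; 0.1193 0.4551]  H_jac=[-0.9997 0.0000; 0.0000 -0.4820]  S=[0.5864 0.0725; 0.0725 0.3757]  K=[-0.8132 0.0038; -0.1344 -0.5579]  nu=[2.7740, 3.7962]  x^+=[-5.4088, -6.1353]  P^+=[0.0894 0.0232; 0.0232 0.3167]

x_post = [-5.4088, -6.1353]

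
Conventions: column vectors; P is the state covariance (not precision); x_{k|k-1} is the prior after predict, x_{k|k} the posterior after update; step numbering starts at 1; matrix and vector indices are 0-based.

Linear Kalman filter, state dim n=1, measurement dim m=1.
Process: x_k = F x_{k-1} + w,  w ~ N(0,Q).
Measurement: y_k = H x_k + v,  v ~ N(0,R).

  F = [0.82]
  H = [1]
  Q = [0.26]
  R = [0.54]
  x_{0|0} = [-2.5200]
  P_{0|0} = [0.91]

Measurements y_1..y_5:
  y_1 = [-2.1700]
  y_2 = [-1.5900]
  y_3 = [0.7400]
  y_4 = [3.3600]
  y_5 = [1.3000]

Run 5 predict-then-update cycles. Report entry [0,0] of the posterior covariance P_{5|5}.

step 1: x^-=[-2.0664]  P^-=[0.8719]  S=[1.4119]  K=[0.6175]  nu=[-0.1036]  x^+=[-2.1304]  P^+=[0.3335]
step 2: x^-=[-1.7469]  P^-=[0.4842]  S=[1.0242]  K=[0.4728]  nu=[0.1569]  x^+=[-1.6727]  P^+=[0.2553]
step 3: x^-=[-1.3716]  P^-=[0.4317]  S=[0.9717]  K=[0.4443]  nu=[2.1116]  x^+=[-0.4335]  P^+=[0.2399]
step 4: x^-=[-0.3555]  P^-=[0.4213]  S=[0.9613]  K=[0.4383]  nu=[3.7155]  x^+=[1.2729]  P^+=[0.2367]
step 5: x^-=[1.0438]  P^-=[0.4191]  S=[0.9591]  K=[0.4370]  nu=[0.2562]  x^+=[1.1557]  P^+=[0.2360]

P_post[0,0] = 0.2360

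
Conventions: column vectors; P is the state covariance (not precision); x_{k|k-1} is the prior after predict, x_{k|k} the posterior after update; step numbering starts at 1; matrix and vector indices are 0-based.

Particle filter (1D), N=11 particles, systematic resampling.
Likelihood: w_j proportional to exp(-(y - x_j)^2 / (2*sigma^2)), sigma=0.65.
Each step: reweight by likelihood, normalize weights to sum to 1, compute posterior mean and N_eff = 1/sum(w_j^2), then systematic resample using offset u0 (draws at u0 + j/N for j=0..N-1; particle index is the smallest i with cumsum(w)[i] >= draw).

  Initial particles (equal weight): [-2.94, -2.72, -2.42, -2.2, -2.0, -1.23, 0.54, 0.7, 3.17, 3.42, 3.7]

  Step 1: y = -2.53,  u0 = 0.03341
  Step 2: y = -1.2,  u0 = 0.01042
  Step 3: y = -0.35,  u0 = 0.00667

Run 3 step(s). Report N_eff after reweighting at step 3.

N_eff = 7.2181

step 1: w=[0.1823, 0.2132, 0.2193, 0.1956, 0.1595, 0.0301, 0.0000, 0.0000, 0.0000, 0.0000, 0.0000]  mean=-2.4329  Neff=5.2253  idx=[0, 0, 1, 1, 2, 2, 2, 3, 3, 4, 4]
step 2: w=[0.0123, 0.0123, 0.0289, 0.0289, 0.0763, 0.0763, 0.0763, 0.1360, 0.1360, 0.2083, 0.2083]  mean=-2.2153  Neff=6.9821  idx=[0, 4, 5, 6, 7, 8, 8, 9, 9, 10, 10]
step 3: w=[0.0015, 0.0272, 0.0272, 0.0272, 0.0754, 0.0754, 0.0754, 0.1727, 0.1727, 0.1727, 0.1727]  mean=-2.0809  Neff=7.2181  idx=[1, 4, 5, 6, 7, 7, 8, 8, 9, 9, 10]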